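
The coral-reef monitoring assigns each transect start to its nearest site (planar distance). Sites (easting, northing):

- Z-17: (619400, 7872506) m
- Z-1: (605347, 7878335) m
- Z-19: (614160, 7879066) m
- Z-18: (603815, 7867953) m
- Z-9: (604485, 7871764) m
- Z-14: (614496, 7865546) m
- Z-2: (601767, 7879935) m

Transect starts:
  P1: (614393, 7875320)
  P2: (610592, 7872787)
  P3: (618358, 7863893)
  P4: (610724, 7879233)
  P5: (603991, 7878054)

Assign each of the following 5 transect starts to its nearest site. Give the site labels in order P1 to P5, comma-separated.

P1 → Z-19 (d²=14086805.00)
P2 → Z-9 (d²=38341978.00)
P3 → Z-14 (d²=17647453.00)
P4 → Z-19 (d²=11833985.00)
P5 → Z-1 (d²=1917697.00)

Z-19, Z-9, Z-14, Z-19, Z-1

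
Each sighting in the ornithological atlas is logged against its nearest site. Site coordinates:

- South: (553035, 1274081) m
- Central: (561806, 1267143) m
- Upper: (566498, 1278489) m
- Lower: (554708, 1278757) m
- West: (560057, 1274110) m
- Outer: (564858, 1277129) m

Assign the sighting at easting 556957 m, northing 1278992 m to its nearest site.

Lower

Squared distances to each site:
South: 39500005.000; Central: 163911602.000; Upper: 91283690.000; Lower: 5113226.000; West: 33443924.000; Outer: 65896570.000.
Minimum at Lower.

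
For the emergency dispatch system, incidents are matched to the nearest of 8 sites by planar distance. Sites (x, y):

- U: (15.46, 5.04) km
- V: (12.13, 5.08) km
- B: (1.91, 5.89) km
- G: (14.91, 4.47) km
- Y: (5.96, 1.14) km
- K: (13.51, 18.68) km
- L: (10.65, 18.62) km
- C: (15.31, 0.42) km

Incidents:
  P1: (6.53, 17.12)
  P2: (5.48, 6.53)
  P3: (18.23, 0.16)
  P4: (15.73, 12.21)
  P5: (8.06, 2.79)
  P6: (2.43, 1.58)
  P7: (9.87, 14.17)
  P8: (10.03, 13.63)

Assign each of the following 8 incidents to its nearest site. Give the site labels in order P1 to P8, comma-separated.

L, B, C, K, Y, Y, L, L

P1 → L (d²=19.22)
P2 → B (d²=13.15)
P3 → C (d²=8.59)
P4 → K (d²=46.79)
P5 → Y (d²=7.13)
P6 → Y (d²=12.65)
P7 → L (d²=20.41)
P8 → L (d²=25.28)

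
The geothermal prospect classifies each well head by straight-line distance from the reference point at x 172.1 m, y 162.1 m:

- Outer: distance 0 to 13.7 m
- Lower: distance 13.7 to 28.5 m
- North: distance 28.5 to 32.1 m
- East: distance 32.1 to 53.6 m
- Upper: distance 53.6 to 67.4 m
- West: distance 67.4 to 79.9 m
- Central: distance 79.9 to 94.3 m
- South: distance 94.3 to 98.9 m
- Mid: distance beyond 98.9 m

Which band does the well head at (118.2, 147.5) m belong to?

Upper

Distance = √((118.2−172.1)² + (147.5−162.1)²) = √(2905.210 + 213.160) = 55.842 m.
53.6 ≤ 55.842 < 67.4 → Upper.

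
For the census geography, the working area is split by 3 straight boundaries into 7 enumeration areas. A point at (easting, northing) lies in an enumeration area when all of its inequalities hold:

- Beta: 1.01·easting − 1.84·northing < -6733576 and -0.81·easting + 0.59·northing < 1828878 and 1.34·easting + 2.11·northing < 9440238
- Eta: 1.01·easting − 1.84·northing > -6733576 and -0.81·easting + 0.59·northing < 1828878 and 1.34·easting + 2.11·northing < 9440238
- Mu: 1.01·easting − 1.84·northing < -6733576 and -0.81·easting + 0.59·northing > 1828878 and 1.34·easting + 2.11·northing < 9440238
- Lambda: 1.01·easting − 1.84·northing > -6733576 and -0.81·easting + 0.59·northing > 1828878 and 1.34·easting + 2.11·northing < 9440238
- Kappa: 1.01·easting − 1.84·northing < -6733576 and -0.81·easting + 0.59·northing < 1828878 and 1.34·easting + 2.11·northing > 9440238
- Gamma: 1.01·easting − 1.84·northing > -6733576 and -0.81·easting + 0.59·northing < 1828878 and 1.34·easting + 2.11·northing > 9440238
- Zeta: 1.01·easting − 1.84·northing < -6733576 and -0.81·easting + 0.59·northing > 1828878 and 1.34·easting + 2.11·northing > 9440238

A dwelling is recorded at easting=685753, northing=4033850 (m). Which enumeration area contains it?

Eta

1.01·685753 − 1.84·4033850 = -6729673.470, which is > -6733576
-0.81·685753 + 0.59·4033850 = 1824511.570, which is < 1828878
1.34·685753 + 2.11·4033850 = 9430332.520, which is < 9440238
This sign pattern matches Eta.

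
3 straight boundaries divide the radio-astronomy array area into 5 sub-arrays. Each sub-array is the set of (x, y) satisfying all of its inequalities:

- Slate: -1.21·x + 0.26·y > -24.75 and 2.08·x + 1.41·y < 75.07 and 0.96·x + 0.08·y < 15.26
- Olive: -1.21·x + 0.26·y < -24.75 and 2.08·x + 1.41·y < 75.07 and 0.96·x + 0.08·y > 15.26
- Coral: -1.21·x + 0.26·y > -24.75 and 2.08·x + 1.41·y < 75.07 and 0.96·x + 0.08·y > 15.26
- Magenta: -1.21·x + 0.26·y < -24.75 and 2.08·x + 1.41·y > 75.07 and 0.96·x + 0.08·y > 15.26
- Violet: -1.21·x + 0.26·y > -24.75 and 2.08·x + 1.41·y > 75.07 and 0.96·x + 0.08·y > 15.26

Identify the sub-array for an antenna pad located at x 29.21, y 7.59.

-1.21·29.21 + 0.26·7.59 = -33.371, which is < -24.75
2.08·29.21 + 1.41·7.59 = 71.459, which is < 75.07
0.96·29.21 + 0.08·7.59 = 28.649, which is > 15.26
This sign pattern matches Olive.

Olive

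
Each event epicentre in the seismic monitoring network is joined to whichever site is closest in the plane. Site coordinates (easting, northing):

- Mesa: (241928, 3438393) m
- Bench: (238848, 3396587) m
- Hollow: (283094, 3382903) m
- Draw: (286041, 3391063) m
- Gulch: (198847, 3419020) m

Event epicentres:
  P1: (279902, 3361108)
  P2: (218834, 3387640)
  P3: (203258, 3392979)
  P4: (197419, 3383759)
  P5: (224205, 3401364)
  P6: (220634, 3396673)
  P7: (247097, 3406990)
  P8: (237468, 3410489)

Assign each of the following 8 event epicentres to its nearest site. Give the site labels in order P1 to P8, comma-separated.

Hollow, Bench, Gulch, Gulch, Bench, Bench, Bench, Bench

P1 → Hollow (d²=485210889.00)
P2 → Bench (d²=480609005.00)
P3 → Gulch (d²=697590602.00)
P4 → Gulch (d²=1245377305.00)
P5 → Bench (d²=237237178.00)
P6 → Bench (d²=331757192.00)
P7 → Bench (d²=176268410.00)
P8 → Bench (d²=195170004.00)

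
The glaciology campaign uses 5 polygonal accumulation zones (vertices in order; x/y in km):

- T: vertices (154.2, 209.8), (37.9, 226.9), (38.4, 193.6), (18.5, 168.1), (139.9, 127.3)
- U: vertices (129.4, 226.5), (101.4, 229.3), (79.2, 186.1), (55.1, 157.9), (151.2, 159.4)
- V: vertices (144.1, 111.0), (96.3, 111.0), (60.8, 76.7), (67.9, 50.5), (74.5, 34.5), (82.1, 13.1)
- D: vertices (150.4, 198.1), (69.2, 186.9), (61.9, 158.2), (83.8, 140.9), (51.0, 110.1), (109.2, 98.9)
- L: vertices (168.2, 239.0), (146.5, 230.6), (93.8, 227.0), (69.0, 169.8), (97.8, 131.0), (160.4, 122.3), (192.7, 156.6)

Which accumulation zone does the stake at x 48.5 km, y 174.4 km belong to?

Cast a ray rightward from (48.5, 174.4). For each polygon, the edges (by vertex number in listed order) whose endpoints lie on opposite sides of y = 174.4, where each meets that height, and whether that is right or left of the point:
T: 3–4 at x≈23.42 (left), 5–1 at x≈148.06 (right) → 1 crossing.
U: 3–4 at x≈69.20 (right), 5–1 at x≈146.33 (right) → 2 crossings.
V: no edge straddles that height → 0 crossings.
D: 2–3 at x≈66.02 (right), 6–1 at x≈140.56 (right) → 2 crossings.
L: 3–4 at x≈70.99 (right), 7–1 at x≈187.41 (right) → 2 crossings.
Only T has an odd count, so the point is inside T.

T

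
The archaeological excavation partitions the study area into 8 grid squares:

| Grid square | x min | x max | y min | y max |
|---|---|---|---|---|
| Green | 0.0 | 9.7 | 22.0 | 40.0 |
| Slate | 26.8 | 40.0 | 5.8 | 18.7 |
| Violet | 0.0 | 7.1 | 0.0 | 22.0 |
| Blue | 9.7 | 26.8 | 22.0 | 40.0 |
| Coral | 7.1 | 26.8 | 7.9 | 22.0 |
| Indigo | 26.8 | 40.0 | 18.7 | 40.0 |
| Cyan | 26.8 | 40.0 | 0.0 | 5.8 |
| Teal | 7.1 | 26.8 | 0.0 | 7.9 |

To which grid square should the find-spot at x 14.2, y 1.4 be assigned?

The point has x = 14.2 and y = 1.4.
Only Teal satisfies 7.1 ≤ x ≤ 26.8 and 0.0 ≤ y ≤ 7.9.

Teal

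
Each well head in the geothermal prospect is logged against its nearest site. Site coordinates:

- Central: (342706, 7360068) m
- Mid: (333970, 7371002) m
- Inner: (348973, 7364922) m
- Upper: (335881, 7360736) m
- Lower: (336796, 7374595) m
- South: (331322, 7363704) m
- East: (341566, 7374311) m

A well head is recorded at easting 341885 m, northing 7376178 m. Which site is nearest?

East

Squared distances to each site:
Central: 260206141.000; Mid: 89438201.000; Inner: 176937280.000; Upper: 274503380.000; Lower: 28403810.000; South: 267177645.000; East: 3587450.000.
Minimum at East.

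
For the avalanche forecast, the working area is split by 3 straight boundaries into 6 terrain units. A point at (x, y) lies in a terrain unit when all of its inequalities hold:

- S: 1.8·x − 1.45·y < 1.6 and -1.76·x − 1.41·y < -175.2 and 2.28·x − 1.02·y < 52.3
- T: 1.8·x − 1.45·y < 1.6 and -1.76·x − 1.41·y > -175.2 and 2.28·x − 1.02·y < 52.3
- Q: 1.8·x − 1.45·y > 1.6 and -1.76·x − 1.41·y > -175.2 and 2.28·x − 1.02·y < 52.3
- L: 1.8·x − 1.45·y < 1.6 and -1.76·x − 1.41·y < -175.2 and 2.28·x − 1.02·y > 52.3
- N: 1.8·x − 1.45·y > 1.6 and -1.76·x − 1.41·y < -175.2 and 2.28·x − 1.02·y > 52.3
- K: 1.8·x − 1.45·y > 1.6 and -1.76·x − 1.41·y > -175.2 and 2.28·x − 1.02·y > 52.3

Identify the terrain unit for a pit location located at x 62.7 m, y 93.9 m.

1.8·62.7 − 1.45·93.9 = -23.295, which is < 1.6
-1.76·62.7 − 1.41·93.9 = -242.751, which is < -175.2
2.28·62.7 − 1.02·93.9 = 47.178, which is < 52.3
This sign pattern matches S.

S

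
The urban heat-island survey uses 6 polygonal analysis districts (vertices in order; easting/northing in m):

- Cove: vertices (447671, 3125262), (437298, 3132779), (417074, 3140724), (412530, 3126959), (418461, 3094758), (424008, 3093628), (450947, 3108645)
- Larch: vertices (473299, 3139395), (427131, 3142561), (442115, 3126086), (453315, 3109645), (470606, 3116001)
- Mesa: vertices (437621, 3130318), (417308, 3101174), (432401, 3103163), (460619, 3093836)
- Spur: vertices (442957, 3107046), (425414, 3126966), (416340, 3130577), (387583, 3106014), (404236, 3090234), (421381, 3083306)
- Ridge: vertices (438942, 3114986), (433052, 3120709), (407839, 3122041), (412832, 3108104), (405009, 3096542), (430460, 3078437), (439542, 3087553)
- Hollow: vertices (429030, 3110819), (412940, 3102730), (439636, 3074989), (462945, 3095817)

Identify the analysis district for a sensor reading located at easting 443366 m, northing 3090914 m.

Cast a ray rightward from (443366, 3090914). For each polygon, the edges (by vertex number in listed order) whose endpoints lie on opposite sides of northing = 3090914, where each meets that height, and whether that is right or left of the point:
Cove: no edge straddles that height → 0 crossings.
Larch: no edge straddles that height → 0 crossings.
Mesa: no edge straddles that height → 0 crossings.
Spur: 4–5 at easting≈403518.4 (left), 6–1 at easting≈428295.5 (left) → 0 crossings.
Ridge: 5–6 at easting≈412920.5 (left), 7–1 at easting≈439468.5 (left) → 0 crossings.
Hollow: 2–3 at easting≈424310.9 (left), 3–4 at easting≈457458.0 (right) → 1 crossing.
Only Hollow has an odd count, so the point is inside Hollow.

Hollow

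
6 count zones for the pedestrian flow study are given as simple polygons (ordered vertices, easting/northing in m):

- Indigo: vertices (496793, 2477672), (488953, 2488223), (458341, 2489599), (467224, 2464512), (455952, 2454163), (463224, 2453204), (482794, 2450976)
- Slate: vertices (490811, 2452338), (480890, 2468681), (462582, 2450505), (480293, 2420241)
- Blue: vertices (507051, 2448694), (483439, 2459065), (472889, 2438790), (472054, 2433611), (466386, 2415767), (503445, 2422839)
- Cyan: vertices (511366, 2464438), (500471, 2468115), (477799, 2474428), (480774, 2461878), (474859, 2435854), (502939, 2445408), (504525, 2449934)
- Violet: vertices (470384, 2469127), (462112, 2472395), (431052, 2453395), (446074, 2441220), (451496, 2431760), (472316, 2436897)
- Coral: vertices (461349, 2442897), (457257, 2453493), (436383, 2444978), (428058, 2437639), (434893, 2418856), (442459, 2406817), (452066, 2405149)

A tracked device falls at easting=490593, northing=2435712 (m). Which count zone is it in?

Cast a ray rightward from (490593, 2435712). For each polygon, the edges (by vertex number in listed order) whose endpoints lie on opposite sides of northing = 2435712, where each meets that height, and whether that is right or left of the point:
Indigo: no edge straddles that height → 0 crossings.
Slate: 3–4 at easting≈471239.1 (left), 4–1 at easting≈485362.8 (left) → 0 crossings.
Blue: 3–4 at easting≈472392.7 (left), 6–1 at easting≈505240.4 (right) → 1 crossing.
Cyan: no edge straddles that height → 0 crossings.
Violet: 4–5 at easting≈449230.9 (left), 5–6 at easting≈467513.3 (left) → 0 crossings.
Coral: 4–5 at easting≈428759.2 (left), 7–1 at easting≈459582.1 (left) → 0 crossings.
Only Blue has an odd count, so the point is inside Blue.

Blue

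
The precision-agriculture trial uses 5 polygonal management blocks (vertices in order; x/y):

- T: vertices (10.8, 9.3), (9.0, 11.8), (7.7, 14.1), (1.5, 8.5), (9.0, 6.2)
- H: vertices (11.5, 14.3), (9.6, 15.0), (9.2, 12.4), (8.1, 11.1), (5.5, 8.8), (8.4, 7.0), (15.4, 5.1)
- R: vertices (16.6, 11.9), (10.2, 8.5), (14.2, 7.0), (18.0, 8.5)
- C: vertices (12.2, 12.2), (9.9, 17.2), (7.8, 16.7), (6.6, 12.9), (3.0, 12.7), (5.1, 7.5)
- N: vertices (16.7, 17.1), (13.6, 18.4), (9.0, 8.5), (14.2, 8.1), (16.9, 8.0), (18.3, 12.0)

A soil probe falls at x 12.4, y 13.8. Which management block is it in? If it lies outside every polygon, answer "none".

Cast a ray rightward from (12.4, 13.8). For each polygon, the edges (by vertex number in listed order) whose endpoints lie on opposite sides of y = 13.8, where each meets that height, and whether that is right or left of the point:
T: 2–3 at x≈7.87 (left), 3–4 at x≈7.37 (left) → 0 crossings.
H: 2–3 at x≈9.42 (left), 7–1 at x≈11.71 (left) → 0 crossings.
R: no edge straddles that height → 0 crossings.
C: 1–2 at x≈11.46 (left), 3–4 at x≈6.88 (left) → 0 crossings.
N: 2–3 at x≈11.46 (left), 6–1 at x≈17.74 (right) → 1 crossing.
Only N has an odd count, so the point is inside N.

N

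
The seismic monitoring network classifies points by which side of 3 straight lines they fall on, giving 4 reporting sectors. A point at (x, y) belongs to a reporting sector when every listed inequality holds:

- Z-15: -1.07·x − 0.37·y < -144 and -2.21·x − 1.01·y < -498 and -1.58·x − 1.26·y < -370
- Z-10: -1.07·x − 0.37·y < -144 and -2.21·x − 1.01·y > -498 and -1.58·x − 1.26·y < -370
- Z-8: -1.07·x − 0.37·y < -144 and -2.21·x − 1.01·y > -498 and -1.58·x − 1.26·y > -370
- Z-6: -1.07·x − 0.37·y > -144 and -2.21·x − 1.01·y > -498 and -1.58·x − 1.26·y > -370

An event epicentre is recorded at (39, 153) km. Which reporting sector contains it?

-1.07·39 − 0.37·153 = -98.340, which is > -144
-2.21·39 − 1.01·153 = -240.720, which is > -498
-1.58·39 − 1.26·153 = -254.400, which is > -370
This sign pattern matches Z-6.

Z-6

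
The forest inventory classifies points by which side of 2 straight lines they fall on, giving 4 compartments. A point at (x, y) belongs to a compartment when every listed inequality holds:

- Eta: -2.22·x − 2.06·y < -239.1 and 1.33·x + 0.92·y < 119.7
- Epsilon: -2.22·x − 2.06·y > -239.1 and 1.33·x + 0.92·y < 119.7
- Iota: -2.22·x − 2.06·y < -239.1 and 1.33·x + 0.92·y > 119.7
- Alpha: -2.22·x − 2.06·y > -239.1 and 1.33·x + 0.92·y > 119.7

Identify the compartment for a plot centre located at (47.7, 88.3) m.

-2.22·47.7 − 2.06·88.3 = -287.792, which is < -239.1
1.33·47.7 + 0.92·88.3 = 144.677, which is > 119.7
This sign pattern matches Iota.

Iota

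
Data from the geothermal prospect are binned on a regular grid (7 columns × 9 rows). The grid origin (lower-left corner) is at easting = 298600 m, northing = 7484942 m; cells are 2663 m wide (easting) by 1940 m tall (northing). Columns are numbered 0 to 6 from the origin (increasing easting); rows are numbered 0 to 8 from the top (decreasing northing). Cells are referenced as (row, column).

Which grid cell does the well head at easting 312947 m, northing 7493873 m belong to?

Column index: ⌊(312947 − 298600) / 2663⌋ = ⌊5.388⌋ = 5
Row offset from origin: ⌊(7493873 − 7484942) / 1940⌋ = ⌊4.604⌋ = 4 → row 4 (counted from top)

(4, 5)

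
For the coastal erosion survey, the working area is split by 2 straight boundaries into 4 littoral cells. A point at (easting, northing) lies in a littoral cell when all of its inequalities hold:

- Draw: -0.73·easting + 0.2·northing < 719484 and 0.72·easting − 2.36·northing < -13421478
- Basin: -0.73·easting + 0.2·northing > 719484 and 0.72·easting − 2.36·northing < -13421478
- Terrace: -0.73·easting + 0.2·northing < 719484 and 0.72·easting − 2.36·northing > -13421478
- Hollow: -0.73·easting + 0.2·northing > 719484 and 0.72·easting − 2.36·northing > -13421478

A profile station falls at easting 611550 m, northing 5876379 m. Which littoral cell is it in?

Basin

-0.73·611550 + 0.2·5876379 = 728844.300, which is > 719484
0.72·611550 − 2.36·5876379 = -13427938.440, which is < -13421478
This sign pattern matches Basin.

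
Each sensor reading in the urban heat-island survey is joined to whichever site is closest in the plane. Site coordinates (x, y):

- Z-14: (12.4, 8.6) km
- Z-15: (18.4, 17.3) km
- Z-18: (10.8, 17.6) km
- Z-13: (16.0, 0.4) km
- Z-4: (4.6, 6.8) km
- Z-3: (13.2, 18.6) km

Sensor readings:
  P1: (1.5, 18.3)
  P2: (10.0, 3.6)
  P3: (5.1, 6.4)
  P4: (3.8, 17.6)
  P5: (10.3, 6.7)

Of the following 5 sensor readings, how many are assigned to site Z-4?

1

P1 → Z-18
P2 → Z-14
P3 → Z-4
P4 → Z-18
P5 → Z-14
1 of the 5 goes to Z-4.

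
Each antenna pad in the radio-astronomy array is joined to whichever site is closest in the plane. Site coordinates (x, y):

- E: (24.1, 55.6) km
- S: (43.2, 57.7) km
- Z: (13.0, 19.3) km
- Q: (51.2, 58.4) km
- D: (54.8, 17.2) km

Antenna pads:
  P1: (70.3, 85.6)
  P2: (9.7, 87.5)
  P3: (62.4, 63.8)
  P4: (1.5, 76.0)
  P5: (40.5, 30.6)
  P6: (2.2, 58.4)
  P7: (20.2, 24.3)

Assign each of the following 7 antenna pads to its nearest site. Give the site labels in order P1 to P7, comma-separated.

P1 → Q (d²=1104.65)
P2 → E (d²=1224.97)
P3 → Q (d²=154.60)
P4 → E (d²=926.92)
P5 → D (d²=384.05)
P6 → E (d²=487.45)
P7 → Z (d²=76.84)

Q, E, Q, E, D, E, Z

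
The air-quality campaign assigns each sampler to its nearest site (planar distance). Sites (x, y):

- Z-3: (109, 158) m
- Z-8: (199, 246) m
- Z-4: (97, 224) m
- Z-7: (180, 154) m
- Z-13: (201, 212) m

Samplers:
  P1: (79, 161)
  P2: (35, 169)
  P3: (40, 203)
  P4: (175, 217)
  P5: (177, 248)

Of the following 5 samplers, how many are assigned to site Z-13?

1

P1 → Z-3
P2 → Z-3
P3 → Z-4
P4 → Z-13
P5 → Z-8
1 of the 5 goes to Z-13.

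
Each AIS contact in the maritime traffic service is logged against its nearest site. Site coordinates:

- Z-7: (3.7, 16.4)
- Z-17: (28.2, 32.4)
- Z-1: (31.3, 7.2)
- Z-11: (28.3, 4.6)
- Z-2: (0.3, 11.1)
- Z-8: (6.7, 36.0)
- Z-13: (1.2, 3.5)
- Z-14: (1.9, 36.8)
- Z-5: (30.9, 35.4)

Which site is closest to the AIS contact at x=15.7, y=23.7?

Squared distances to each site:
Z-7: 197.290; Z-17: 231.940; Z-1: 515.610; Z-11: 523.570; Z-2: 395.920; Z-8: 232.290; Z-13: 618.290; Z-14: 362.050; Z-5: 367.930.
Minimum at Z-7.

Z-7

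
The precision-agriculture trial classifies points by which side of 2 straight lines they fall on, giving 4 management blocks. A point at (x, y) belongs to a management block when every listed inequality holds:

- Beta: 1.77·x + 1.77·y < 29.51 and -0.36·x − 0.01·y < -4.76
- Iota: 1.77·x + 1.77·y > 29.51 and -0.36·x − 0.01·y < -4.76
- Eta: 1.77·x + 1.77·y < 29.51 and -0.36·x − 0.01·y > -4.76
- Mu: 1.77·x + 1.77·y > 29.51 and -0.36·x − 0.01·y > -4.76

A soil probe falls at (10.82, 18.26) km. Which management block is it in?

Mu

1.77·10.82 + 1.77·18.26 = 51.472, which is > 29.51
-0.36·10.82 − 0.01·18.26 = -4.078, which is > -4.76
This sign pattern matches Mu.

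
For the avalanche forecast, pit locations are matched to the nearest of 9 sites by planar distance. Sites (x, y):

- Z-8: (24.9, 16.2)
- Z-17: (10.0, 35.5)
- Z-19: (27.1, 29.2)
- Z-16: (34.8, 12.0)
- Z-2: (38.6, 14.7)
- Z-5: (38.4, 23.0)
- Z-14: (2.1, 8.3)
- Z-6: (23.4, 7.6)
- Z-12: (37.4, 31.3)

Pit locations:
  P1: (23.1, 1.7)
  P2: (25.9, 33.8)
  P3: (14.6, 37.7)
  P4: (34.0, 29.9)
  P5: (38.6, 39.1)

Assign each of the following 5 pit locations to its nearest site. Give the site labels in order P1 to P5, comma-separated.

Z-6, Z-19, Z-17, Z-12, Z-12

P1 → Z-6 (d²=34.90)
P2 → Z-19 (d²=22.60)
P3 → Z-17 (d²=26.00)
P4 → Z-12 (d²=13.52)
P5 → Z-12 (d²=62.28)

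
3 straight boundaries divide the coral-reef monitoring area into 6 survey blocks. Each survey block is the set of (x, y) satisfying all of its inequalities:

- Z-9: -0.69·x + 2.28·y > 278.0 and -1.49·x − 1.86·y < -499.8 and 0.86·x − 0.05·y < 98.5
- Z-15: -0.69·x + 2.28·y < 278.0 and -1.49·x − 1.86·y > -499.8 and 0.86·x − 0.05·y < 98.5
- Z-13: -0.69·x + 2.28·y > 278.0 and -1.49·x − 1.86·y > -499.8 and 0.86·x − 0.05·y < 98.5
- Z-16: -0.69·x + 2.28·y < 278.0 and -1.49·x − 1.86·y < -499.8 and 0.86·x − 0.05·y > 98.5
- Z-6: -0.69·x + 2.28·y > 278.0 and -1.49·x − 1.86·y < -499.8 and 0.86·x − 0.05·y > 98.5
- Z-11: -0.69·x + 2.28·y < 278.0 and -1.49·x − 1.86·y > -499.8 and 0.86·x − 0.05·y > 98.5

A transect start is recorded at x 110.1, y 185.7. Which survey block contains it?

-0.69·110.1 + 2.28·185.7 = 347.427, which is > 278.0
-1.49·110.1 − 1.86·185.7 = -509.451, which is < -499.8
0.86·110.1 − 0.05·185.7 = 85.401, which is < 98.5
This sign pattern matches Z-9.

Z-9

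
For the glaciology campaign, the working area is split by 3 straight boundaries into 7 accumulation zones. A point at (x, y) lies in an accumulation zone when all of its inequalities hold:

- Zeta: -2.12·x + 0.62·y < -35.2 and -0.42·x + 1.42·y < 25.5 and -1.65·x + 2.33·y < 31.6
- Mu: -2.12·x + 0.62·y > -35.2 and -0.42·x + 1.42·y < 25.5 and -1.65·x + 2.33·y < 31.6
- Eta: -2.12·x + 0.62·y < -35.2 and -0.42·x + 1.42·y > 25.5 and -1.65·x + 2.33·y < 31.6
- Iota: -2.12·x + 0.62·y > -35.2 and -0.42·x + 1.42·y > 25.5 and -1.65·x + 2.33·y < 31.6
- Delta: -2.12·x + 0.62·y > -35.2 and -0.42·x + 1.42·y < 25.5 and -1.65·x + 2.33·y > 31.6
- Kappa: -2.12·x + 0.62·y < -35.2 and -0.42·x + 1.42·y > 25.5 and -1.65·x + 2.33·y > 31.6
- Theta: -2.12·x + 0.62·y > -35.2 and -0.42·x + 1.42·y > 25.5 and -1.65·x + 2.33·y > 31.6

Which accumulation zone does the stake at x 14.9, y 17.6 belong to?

-2.12·14.9 + 0.62·17.6 = -20.676, which is > -35.2
-0.42·14.9 + 1.42·17.6 = 18.734, which is < 25.5
-1.65·14.9 + 2.33·17.6 = 16.423, which is < 31.6
This sign pattern matches Mu.

Mu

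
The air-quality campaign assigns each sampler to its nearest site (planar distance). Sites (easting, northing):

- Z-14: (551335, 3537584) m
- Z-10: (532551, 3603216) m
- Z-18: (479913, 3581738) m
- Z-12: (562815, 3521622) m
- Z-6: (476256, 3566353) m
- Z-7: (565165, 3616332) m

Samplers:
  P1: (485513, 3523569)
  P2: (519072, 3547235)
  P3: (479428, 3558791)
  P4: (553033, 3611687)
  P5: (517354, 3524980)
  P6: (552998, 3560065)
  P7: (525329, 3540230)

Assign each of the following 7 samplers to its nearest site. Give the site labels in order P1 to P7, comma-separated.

Z-6, Z-14, Z-6, Z-7, Z-14, Z-14, Z-14

P1 → Z-6 (d²=1916162705.00)
P2 → Z-14 (d²=1134042970.00)
P3 → Z-6 (d²=67245428.00)
P4 → Z-7 (d²=168761449.00)
P5 → Z-14 (d²=1313569177.00)
P6 → Z-14 (d²=508160930.00)
P7 → Z-14 (d²=683313352.00)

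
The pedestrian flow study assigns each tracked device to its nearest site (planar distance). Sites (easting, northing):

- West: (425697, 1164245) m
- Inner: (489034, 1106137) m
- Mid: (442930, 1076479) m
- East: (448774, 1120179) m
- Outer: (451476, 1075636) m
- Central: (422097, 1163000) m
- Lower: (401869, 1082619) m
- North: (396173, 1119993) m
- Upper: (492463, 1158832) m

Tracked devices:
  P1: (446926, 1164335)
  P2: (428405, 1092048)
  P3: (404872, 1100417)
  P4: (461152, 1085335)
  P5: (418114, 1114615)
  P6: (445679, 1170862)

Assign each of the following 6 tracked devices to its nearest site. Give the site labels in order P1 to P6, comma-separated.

P1 → West (d²=450678541.00)
P2 → Mid (d²=453369386.00)
P3 → Lower (d²=325786813.00)
P4 → Outer (d²=187695577.00)
P5 → North (d²=510330365.00)
P6 → West (d²=443065013.00)

West, Mid, Lower, Outer, North, West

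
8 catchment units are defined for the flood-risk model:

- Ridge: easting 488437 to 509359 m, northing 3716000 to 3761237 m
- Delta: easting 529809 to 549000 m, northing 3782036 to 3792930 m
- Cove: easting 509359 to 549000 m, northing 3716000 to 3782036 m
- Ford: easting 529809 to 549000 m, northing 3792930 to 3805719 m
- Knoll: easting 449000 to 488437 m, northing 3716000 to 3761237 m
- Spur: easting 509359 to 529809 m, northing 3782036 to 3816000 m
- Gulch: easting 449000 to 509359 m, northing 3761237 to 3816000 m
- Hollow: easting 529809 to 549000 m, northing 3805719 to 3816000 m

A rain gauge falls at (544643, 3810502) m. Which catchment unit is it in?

The point has easting = 544643 and northing = 3810502.
Only Hollow satisfies 529809 ≤ easting ≤ 549000 and 3805719 ≤ northing ≤ 3816000.

Hollow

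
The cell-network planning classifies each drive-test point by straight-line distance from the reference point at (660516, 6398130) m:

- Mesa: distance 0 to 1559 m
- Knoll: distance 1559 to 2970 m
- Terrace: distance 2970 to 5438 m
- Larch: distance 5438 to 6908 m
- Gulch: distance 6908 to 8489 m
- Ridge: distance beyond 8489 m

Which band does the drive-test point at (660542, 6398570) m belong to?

Distance = √((660542−660516)² + (6398570−6398130)²) = √(676.000 + 193600.000) = 440.768 m.
0 ≤ 440.768 < 1559 → Mesa.

Mesa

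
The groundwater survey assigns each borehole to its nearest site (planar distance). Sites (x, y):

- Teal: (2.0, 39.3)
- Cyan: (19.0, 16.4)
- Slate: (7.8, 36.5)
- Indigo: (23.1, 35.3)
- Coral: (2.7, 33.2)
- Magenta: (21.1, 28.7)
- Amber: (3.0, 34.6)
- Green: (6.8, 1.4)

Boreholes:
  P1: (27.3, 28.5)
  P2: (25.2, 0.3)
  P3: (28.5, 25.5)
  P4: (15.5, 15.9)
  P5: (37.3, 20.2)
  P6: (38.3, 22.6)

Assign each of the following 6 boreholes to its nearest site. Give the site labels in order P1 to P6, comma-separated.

P1 → Magenta (d²=38.48)
P2 → Cyan (d²=297.65)
P3 → Magenta (d²=65.00)
P4 → Cyan (d²=12.50)
P5 → Magenta (d²=334.69)
P6 → Magenta (d²=333.05)

Magenta, Cyan, Magenta, Cyan, Magenta, Magenta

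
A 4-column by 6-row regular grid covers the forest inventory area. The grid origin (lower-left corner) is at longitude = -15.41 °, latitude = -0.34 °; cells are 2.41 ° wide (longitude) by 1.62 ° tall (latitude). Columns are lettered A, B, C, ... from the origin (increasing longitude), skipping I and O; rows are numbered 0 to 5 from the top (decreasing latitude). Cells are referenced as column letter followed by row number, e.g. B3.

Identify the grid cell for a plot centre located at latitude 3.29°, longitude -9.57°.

Column index: ⌊(-9.57 − -15.41) / 2.41⌋ = ⌊2.423⌋ = 2 → column C
Row offset from origin: ⌊(3.29 − -0.34) / 1.62⌋ = ⌊2.241⌋ = 2 → row 3 (counted from top)

C3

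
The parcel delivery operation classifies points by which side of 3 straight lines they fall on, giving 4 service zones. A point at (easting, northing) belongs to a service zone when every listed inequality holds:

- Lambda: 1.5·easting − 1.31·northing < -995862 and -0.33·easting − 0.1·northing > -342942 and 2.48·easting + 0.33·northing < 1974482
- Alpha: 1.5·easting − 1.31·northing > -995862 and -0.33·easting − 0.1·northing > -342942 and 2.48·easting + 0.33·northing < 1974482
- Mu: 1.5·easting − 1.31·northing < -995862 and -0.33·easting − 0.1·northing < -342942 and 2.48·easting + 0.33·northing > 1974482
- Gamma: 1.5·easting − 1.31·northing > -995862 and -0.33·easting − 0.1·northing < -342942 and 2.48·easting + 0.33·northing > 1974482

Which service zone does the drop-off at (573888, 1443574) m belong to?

Lambda

1.5·573888 − 1.31·1443574 = -1030249.940, which is < -995862
-0.33·573888 − 0.1·1443574 = -333740.440, which is > -342942
2.48·573888 + 0.33·1443574 = 1899621.660, which is < 1974482
This sign pattern matches Lambda.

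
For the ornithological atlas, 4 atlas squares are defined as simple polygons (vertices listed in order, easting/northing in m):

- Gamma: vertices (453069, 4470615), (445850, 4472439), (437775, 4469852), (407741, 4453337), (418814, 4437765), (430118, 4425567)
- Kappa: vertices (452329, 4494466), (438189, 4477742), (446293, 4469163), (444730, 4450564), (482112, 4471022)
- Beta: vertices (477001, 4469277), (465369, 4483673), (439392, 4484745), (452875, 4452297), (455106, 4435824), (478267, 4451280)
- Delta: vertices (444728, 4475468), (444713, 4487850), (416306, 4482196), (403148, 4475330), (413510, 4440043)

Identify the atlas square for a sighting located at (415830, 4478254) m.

Delta

Cast a ray rightward from (415830, 4478254). For each polygon, the edges (by vertex number in listed order) whose endpoints lie on opposite sides of northing = 4478254, where each meets that height, and whether that is right or left of the point:
Gamma: no edge straddles that height → 0 crossings.
Kappa: 1–2 at easting≈438621.9 (right), 5–1 at easting≈472924.5 (right) → 2 crossings.
Beta: 1–2 at easting≈469747.6 (right), 3–4 at easting≈442089.2 (right) → 2 crossings.
Delta: 1–2 at easting≈444724.6 (right), 3–4 at easting≈408751.6 (left) → 1 crossing.
Only Delta has an odd count, so the point is inside Delta.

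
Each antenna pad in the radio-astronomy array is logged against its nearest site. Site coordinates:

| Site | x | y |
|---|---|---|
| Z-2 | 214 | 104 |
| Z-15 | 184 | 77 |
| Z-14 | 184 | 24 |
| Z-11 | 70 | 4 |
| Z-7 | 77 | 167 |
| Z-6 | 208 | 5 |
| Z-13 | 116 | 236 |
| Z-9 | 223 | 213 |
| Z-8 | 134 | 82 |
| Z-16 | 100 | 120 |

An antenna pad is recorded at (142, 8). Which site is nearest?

Squared distances to each site:
Z-2: 14400.000; Z-15: 6525.000; Z-14: 2020.000; Z-11: 5200.000; Z-7: 29506.000; Z-6: 4365.000; Z-13: 52660.000; Z-9: 48586.000; Z-8: 5540.000; Z-16: 14308.000.
Minimum at Z-14.

Z-14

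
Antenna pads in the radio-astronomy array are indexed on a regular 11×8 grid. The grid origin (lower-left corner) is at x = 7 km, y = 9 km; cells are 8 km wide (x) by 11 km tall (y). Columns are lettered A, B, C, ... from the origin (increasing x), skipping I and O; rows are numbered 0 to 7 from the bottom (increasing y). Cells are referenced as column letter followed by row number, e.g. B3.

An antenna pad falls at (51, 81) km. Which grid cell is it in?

F6

Column index: ⌊(51 − 7) / 8⌋ = ⌊5.500⌋ = 5 → column F
Row offset from origin: ⌊(81 − 9) / 11⌋ = ⌊6.545⌋ = 6 → row 6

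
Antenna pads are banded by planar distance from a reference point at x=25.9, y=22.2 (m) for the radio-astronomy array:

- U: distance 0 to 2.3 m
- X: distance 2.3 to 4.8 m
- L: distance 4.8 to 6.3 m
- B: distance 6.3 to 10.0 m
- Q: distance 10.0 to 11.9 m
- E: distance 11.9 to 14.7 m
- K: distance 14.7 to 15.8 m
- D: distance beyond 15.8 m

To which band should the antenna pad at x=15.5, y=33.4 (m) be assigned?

Distance = √((15.5−25.9)² + (33.4−22.2)²) = √(108.160 + 125.440) = 15.284 m.
14.7 ≤ 15.284 < 15.8 → K.

K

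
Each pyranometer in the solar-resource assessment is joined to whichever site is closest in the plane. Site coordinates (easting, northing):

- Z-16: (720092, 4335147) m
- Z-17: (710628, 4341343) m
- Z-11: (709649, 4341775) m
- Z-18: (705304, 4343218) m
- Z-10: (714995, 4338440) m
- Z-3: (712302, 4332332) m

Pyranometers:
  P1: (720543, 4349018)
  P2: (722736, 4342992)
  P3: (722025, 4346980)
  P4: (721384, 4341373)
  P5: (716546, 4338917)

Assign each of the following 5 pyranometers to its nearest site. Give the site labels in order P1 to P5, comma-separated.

Z-10, Z-16, Z-10, Z-16, Z-10

P1 → Z-10 (d²=142674388.00)
P2 → Z-16 (d²=68534761.00)
P3 → Z-10 (d²=122352500.00)
P4 → Z-16 (d²=40432340.00)
P5 → Z-10 (d²=2633130.00)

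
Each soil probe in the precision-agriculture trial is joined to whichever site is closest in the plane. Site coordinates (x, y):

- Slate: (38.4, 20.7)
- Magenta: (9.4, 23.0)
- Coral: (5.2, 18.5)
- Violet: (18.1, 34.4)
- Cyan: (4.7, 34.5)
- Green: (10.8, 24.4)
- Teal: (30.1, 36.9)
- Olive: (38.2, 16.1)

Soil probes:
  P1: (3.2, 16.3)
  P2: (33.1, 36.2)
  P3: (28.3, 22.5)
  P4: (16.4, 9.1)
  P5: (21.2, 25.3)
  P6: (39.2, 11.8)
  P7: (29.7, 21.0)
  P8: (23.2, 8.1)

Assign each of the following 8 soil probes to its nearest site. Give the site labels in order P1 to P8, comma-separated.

P1 → Coral (d²=8.84)
P2 → Teal (d²=9.49)
P3 → Slate (d²=105.25)
P4 → Coral (d²=213.80)
P5 → Violet (d²=92.42)
P6 → Olive (d²=19.49)
P7 → Slate (d²=75.78)
P8 → Olive (d²=289.00)

Coral, Teal, Slate, Coral, Violet, Olive, Slate, Olive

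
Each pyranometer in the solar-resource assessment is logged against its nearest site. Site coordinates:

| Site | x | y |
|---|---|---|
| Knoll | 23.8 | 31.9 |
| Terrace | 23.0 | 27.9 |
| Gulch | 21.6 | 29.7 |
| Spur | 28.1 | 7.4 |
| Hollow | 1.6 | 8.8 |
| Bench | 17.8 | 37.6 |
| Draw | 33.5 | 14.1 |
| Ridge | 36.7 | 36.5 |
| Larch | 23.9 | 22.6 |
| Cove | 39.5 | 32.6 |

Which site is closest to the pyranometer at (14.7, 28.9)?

Squared distances to each site:
Knoll: 91.810; Terrace: 69.890; Gulch: 48.250; Spur: 641.810; Hollow: 575.620; Bench: 85.300; Draw: 572.480; Ridge: 541.760; Larch: 124.330; Cove: 628.730.
Minimum at Gulch.

Gulch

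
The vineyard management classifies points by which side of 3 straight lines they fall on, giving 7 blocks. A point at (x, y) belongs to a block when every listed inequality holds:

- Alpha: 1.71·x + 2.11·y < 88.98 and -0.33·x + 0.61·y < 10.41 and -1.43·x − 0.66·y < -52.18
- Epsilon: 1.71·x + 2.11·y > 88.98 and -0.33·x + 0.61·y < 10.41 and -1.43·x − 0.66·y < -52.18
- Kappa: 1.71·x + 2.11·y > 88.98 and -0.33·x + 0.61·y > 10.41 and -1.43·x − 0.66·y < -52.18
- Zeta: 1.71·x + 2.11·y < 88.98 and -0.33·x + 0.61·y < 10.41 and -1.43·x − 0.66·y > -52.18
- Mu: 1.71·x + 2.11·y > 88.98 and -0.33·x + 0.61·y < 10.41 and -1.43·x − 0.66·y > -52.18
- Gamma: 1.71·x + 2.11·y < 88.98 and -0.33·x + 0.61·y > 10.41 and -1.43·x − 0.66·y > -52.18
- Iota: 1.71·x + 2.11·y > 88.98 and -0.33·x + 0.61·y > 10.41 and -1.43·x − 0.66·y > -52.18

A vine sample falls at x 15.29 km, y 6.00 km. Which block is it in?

Zeta

1.71·15.29 + 2.11·6.00 = 38.806, which is < 88.98
-0.33·15.29 + 0.61·6.00 = -1.386, which is < 10.41
-1.43·15.29 − 0.66·6.00 = -25.825, which is > -52.18
This sign pattern matches Zeta.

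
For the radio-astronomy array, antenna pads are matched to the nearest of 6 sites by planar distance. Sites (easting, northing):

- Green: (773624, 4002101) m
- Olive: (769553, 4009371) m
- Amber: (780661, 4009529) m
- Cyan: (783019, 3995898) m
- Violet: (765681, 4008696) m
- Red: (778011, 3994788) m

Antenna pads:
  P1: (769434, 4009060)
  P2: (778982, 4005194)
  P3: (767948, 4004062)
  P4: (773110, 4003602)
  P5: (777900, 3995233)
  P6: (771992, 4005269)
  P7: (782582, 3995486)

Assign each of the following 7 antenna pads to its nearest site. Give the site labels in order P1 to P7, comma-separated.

Olive, Amber, Violet, Green, Red, Green, Cyan

P1 → Olive (d²=110882.00)
P2 → Amber (d²=21611266.00)
P3 → Violet (d²=26613245.00)
P4 → Green (d²=2517197.00)
P5 → Red (d²=210346.00)
P6 → Green (d²=12699648.00)
P7 → Cyan (d²=360713.00)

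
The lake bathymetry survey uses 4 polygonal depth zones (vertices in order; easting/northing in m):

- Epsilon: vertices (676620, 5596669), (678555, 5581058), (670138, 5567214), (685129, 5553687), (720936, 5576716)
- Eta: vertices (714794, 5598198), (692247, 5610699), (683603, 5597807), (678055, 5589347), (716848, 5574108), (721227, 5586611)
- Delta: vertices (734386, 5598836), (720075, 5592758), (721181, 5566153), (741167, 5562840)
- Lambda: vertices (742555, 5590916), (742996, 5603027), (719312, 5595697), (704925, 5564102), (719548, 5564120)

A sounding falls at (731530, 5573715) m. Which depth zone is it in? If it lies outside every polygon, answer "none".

Cast a ray rightward from (731530, 5573715). For each polygon, the edges (by vertex number in listed order) whose endpoints lie on opposite sides of northing = 5573715, where each meets that height, and whether that is right or left of the point:
Epsilon: 2–3 at easting≈674090.5 (left), 4–5 at easting≈716269.8 (left) → 0 crossings.
Eta: no edge straddles that height → 0 crossings.
Delta: 2–3 at easting≈720866.6 (left), 4–1 at easting≈739118.3 (right) → 1 crossing.
Lambda: 3–4 at easting≈709302.3 (left), 5–1 at easting≈727786.3 (left) → 0 crossings.
Only Delta has an odd count, so the point is inside Delta.

Delta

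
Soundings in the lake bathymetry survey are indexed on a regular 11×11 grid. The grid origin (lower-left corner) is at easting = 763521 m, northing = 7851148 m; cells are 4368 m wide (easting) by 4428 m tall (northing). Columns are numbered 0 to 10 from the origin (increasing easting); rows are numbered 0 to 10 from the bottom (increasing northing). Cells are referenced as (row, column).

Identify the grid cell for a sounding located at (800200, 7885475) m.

Column index: ⌊(800200 − 763521) / 4368⌋ = ⌊8.397⌋ = 8
Row offset from origin: ⌊(7885475 − 7851148) / 4428⌋ = ⌊7.752⌋ = 7 → row 7

(7, 8)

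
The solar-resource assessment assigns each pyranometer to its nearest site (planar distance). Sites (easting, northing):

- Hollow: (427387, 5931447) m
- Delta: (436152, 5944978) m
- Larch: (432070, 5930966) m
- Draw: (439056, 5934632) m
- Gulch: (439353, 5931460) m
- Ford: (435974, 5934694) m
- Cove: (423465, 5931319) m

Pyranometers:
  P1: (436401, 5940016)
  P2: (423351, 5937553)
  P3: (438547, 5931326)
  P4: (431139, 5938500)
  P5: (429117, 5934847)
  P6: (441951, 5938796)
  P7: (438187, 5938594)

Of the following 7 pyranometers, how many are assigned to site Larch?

P1 → Delta
P2 → Cove
P3 → Gulch
P4 → Ford
P5 → Hollow
P6 → Draw
P7 → Draw
0 of the 7 go to Larch.

0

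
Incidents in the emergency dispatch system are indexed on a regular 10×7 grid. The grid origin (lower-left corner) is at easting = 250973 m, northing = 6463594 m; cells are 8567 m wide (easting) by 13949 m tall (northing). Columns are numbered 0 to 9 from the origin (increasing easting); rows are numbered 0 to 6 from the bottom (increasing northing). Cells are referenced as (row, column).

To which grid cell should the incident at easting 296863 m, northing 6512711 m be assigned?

(3, 5)

Column index: ⌊(296863 − 250973) / 8567⌋ = ⌊5.357⌋ = 5
Row offset from origin: ⌊(6512711 − 6463594) / 13949⌋ = ⌊3.521⌋ = 3 → row 3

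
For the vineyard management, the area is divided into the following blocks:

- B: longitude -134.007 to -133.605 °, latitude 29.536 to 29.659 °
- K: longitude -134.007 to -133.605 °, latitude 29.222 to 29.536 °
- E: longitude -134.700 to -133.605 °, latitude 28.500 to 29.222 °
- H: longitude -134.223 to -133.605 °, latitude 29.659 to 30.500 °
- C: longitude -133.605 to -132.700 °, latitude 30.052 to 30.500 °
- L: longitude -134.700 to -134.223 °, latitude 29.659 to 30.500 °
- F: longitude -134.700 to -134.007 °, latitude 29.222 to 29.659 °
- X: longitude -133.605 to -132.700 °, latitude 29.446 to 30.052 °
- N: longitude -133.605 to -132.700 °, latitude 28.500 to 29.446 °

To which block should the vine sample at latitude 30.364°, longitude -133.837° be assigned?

H

The point has longitude = -133.837 and latitude = 30.364.
Only H satisfies -134.223 ≤ longitude ≤ -133.605 and 29.659 ≤ latitude ≤ 30.500.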